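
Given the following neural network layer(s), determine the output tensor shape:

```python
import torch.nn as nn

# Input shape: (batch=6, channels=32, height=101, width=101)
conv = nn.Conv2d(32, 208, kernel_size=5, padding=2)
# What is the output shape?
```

Input: (6, 32, 101, 101) -> Output: (6, 208, 101, 101)

Answer: (6, 208, 101, 101)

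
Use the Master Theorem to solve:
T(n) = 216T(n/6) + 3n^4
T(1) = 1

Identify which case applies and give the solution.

a=216, b=6, f(n)=3n^4. log_6(216) = 3. Since c=4 > 3 and the regularity condition holds (216(n/6)^4 = (216/6^4)n^4 with 216/6^4 < 1), Case 3 applies: T(n) = Θ(f(n)) = O(n^4).

Answer: O(n^4) - Case 3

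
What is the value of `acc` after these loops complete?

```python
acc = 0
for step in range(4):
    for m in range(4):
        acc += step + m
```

Sum of all step+m for step,m in 4x4
`acc` takes the values: 0 → 1 → 3 → 6 → 7 → 9 → 12 → 16 → 18 → 21 → 25 → 30 → 33 → 37 → 42 → 48

Answer: 48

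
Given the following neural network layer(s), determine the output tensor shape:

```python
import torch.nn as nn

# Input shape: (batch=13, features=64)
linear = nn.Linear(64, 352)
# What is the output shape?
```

Input: (13, 64) -> Output: (13, 352)

Answer: (13, 352)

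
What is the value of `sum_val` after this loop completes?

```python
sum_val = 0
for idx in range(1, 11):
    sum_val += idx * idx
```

Sum of squares 1² to 10² = 385
`sum_val` takes the values: 0 → 1 → 5 → 14 → 30 → 55 → 91 → 140 → 204 → 285 → 385

Answer: 385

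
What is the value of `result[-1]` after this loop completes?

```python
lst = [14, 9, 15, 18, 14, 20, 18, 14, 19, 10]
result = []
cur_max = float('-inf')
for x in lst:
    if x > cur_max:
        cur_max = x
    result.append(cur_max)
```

Running max ends at 20
`result` takes the values: [] → [14] → [14, 14] → [14, 14, 15] → [14, 14, 15, 18] → [14, 14, 15, 18, 18] → [14, 14, 15, 18, 18, 20] → [14, 14, 15, 18, 18, 20, 20] → [14, 14, 15, 18, 18, 20, 20, 20] → [14, 14, 15, 18, 18, 20, 20, 20, 20] → [14, 14, 15, 18, 18, 20, 20, 20, 20, 20]
So `result[-1]` = 20

Answer: 20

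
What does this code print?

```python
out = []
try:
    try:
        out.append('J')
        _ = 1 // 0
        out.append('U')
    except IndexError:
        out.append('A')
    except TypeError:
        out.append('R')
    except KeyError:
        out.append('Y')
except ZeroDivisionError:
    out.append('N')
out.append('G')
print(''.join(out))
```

Execution trace: 'J' (try body) → 'N' (outer except ZeroDivisionError) → 'G' (after the try/except). Output: JNG

Answer: JNG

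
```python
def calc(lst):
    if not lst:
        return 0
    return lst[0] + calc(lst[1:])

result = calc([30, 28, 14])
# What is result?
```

30 + 28 + 14 + 0 = 72

Answer: 72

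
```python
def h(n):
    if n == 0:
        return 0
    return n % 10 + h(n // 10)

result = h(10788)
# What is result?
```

Sum of digits of 10788: 8 + 8 + 7 + 0 + 1 = 24

Answer: 24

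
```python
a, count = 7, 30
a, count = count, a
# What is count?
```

Trace:
`a, count = 7, 30` → a = 7; count = 30
`a, count = count, a` → a = 30; count = 7
So count = 7

Answer: 7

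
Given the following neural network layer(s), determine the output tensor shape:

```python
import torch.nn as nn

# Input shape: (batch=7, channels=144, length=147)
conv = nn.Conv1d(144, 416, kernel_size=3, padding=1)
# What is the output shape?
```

Input: (7, 144, 147) -> Output: (7, 416, 147)

Answer: (7, 416, 147)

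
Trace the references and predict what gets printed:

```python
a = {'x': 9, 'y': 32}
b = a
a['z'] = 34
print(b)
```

Key concept: dict aliasing.
Step by step:
`a = {'x': 9, 'y': 32}` → a = {'x': 9, 'y': 32}
`b = a` → b = {'x': 9, 'y': 32} (same object as a)
`a['z'] = 34` → a = {'x': 9, 'y': 32, 'z': 34} (same object as b); b = {'x': 9, 'y': 32, 'z': 34} (same object as a)
`print(b)` → prints {'x': 9, 'y': 32, 'z': 34}

Answer: {'x': 9, 'y': 32, 'z': 34}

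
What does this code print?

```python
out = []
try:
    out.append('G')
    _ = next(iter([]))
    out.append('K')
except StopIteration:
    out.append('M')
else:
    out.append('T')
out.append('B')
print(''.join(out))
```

Execution trace: 'G' (try body) → 'M' (except StopIteration) → 'B' (after the try/except). Output: GMB

Answer: GMB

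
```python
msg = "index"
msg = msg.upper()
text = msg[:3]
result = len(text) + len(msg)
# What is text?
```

Trace:
`msg = "index"` → msg = 'index'
`msg = msg.upper()` → msg = 'INDEX'
`text = msg[:3]` → text = 'IND'
`result = len(text) + len(msg)` → result = 8
So text = 'IND'

Answer: 'IND'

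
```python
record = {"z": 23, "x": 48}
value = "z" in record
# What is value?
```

Trace:
`record = {"z": 23, "x": 48}` → record = {'z': 23, 'x': 48}
`value = "z" in record` → value = True
So value = True

Answer: True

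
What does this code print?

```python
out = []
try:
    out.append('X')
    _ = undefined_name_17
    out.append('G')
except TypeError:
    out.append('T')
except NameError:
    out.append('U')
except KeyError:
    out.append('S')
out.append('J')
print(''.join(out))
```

Execution trace: 'X' (try body) → 'U' (except NameError) → 'J' (after the try/except). Output: XUJ

Answer: XUJ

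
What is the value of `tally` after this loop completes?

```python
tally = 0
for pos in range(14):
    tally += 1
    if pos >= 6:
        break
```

Loop breaks when pos reaches 6, tally is 7
`tally` takes the values: 0 → 1 → 2 → 3 → 4 → 5 → 6 → 7

Answer: 7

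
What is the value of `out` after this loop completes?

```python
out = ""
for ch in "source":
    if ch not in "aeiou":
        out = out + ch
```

Remove vowels from 'source'
`out` takes the values: "" → "s" → "sr" → "src"

Answer: "src"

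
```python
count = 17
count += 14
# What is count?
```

Trace:
`count = 17` → count = 17
`count += 14` → count = 31
So count = 31

Answer: 31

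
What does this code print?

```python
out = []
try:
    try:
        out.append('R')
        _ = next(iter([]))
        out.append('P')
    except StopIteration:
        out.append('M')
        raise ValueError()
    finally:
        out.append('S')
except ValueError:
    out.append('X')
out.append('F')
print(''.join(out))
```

Execution trace: 'R' (inner try body) → 'M' (inner except StopIteration) → 'S' (inner finally) → 'X' (outer except ValueError) → 'F' (after the try/except). Output: RMSXF

Answer: RMSXF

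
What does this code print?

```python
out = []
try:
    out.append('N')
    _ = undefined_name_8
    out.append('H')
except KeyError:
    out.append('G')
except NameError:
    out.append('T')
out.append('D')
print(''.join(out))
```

Execution trace: 'N' (try body) → 'T' (except NameError) → 'D' (after the try/except). Output: NTD

Answer: NTD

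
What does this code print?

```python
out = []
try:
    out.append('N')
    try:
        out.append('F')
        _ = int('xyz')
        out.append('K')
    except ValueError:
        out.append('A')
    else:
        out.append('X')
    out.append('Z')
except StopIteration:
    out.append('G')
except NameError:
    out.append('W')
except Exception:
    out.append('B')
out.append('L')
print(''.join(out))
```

Execution trace: 'N' (try body) → 'F' (inner try body) → 'A' (inner except ValueError) → 'Z' (try body, no exception) → 'L' (after the try/except). Output: NFAZL

Answer: NFAZL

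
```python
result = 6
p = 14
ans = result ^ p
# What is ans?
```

Trace:
`result = 6` → result = 6
`p = 14` → p = 14
`ans = result ^ p` → ans = 8
So ans = 8

Answer: 8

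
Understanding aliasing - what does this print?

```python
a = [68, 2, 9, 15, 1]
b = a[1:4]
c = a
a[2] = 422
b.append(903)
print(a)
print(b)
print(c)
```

Key concept: slice vs alias.
Step by step:
`a = [68, 2, 9, 15, 1]` → a = [68, 2, 9, 15, 1]
`b = a[1:4]` → b = [2, 9, 15]
`c = a` → c = [68, 2, 9, 15, 1] (same object as a)
`a[2] = 422` → a = [68, 2, 422, 15, 1] (same object as c); c = [68, 2, 422, 15, 1] (same object as a)
`b.append(903)` → b = [2, 9, 15, 903]
`print(a)` → prints [68, 2, 422, 15, 1]
`print(b)` → prints [2, 9, 15, 903]
`print(c)` → prints [68, 2, 422, 15, 1]

Answer:
[68, 2, 422, 15, 1]
[2, 9, 15, 903]
[68, 2, 422, 15, 1]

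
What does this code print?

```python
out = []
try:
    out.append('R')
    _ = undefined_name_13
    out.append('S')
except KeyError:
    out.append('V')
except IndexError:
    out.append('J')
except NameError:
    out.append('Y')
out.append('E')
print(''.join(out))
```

Execution trace: 'R' (try body) → 'Y' (except NameError) → 'E' (after the try/except). Output: RYE

Answer: RYE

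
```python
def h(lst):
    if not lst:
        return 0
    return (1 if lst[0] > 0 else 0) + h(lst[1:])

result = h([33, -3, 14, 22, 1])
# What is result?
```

Count of positive elements in [33, -3, 14, 22, 1] = 4

Answer: 4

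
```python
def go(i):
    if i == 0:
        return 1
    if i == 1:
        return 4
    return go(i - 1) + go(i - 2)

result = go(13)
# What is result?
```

Build up from base cases: go(0)=1, go(1)=4, go(2)=5, go(3)=9, go(4)=14, go(5)=23, go(6)=37, ..., go(13)=1076

Answer: 1076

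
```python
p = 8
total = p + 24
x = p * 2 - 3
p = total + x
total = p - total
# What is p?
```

Trace:
`p = 8` → p = 8
`total = p + 24` → total = 32
`x = p * 2 - 3` → x = 13
`p = total + x` → p = 45
`total = p - total` → total = 13
So p = 45

Answer: 45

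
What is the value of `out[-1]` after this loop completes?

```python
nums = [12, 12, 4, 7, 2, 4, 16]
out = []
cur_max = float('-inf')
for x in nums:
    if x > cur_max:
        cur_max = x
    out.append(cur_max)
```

Running max ends at 16
`out` takes the values: [] → [12] → [12, 12] → [12, 12, 12] → [12, 12, 12, 12] → [12, 12, 12, 12, 12] → [12, 12, 12, 12, 12, 12] → [12, 12, 12, 12, 12, 12, 16]
So `out[-1]` = 16

Answer: 16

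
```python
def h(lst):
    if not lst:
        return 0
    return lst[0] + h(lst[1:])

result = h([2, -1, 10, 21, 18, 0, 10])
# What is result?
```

2 + (-1) + 10 + 21 + 18 + 0 + 10 + 0 = 60

Answer: 60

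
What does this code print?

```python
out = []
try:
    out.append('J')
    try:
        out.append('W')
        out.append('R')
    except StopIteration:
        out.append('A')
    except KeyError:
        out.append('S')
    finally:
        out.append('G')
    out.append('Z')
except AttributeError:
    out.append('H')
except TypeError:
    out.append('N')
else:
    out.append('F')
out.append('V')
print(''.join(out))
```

Execution trace: 'J' (try body) → 'W' (inner try body) → 'R' (inner try body, no exception) → 'G' (inner finally) → 'Z' (try body, no exception) → 'F' (else) → 'V' (after the try/except). Output: JWRGZFV

Answer: JWRGZFV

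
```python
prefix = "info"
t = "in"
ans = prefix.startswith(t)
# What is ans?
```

Trace:
`prefix = "info"` → prefix = 'info'
`t = "in"` → t = 'in'
`ans = prefix.startswith(t)` → ans = True
So ans = True

Answer: True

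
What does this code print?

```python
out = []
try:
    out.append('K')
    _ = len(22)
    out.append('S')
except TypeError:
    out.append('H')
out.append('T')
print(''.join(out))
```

Execution trace: 'K' (try body) → 'H' (except TypeError) → 'T' (after the try/except). Output: KHT

Answer: KHT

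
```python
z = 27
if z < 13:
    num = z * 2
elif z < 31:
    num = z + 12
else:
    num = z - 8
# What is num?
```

Trace:
`z = 27` → z = 27
`if z < 13: ...` → z < 13 is False, z < 31 is True → num = 39
So num = 39

Answer: 39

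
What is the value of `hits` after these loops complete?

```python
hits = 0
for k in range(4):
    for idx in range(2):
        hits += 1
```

4 * 2 = 8
`hits` takes the values: 0 → 1 → 2 → 3 → 4 → 5 → 6 → 7 → 8

Answer: 8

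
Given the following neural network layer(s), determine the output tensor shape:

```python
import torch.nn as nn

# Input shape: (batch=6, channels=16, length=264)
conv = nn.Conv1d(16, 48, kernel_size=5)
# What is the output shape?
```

Input: (6, 16, 264) -> Output: (6, 48, 260)

Answer: (6, 48, 260)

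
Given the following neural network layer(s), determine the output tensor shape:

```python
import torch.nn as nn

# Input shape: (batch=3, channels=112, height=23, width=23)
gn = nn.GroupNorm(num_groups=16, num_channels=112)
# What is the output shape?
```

Input: (3, 112, 23, 23) -> Output: (3, 112, 23, 23)

Answer: (3, 112, 23, 23)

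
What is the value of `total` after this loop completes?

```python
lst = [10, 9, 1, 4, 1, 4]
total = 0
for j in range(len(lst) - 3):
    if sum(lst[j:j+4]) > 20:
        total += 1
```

Count windows with sum > 20
`total` takes the values: 0 → 1

Answer: 1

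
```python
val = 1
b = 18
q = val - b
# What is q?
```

Trace:
`val = 1` → val = 1
`b = 18` → b = 18
`q = val - b` → q = -17
So q = -17

Answer: -17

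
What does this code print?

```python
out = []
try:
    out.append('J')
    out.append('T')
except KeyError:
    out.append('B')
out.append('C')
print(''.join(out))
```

Execution trace: 'J' (try body) → 'T' (try body, no exception) → 'C' (after the try/except). Output: JTC

Answer: JTC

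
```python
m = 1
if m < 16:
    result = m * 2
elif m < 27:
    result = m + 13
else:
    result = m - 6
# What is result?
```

Trace:
`m = 1` → m = 1
`if m < 16: ...` → m < 16 is True → result = 2
So result = 2

Answer: 2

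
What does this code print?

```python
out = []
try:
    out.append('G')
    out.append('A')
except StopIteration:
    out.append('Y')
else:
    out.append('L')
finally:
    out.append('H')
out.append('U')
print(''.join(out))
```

Execution trace: 'G' (try body) → 'A' (try body, no exception) → 'L' (else) → 'H' (finally) → 'U' (after the try/except). Output: GALHU

Answer: GALHU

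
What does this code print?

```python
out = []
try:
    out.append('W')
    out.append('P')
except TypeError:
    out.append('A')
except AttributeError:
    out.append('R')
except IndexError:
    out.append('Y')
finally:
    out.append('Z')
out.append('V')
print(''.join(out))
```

Execution trace: 'W' (try body) → 'P' (try body, no exception) → 'Z' (finally) → 'V' (after the try/except). Output: WPZV

Answer: WPZV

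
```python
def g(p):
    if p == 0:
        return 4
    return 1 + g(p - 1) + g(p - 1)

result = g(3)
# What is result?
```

g(p) = 1 + 2·g(p-1), g(0)=4. Closed form: (4+1)·2^3 - 1 = 39.

Answer: 39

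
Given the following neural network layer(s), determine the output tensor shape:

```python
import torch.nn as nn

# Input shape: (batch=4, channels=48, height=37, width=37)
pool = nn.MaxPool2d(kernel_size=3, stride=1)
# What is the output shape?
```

Input: (4, 48, 37, 37) -> Output: (4, 48, 35, 35)

Answer: (4, 48, 35, 35)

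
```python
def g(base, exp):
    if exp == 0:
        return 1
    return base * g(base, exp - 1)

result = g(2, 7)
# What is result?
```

g(2, 7) = 2 * 2 * 2 * 2 * 2 * 2 * 2 = 128

Answer: 128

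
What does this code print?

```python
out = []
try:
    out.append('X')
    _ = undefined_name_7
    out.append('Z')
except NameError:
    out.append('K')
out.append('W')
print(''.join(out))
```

Execution trace: 'X' (try body) → 'K' (except NameError) → 'W' (after the try/except). Output: XKW

Answer: XKW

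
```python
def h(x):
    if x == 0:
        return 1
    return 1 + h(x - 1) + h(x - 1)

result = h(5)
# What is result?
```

h(x) = 1 + 2·h(x-1), h(0)=1. Closed form: (1+1)·2^5 - 1 = 63.

Answer: 63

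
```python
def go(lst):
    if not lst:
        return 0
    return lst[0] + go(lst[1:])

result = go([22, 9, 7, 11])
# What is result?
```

22 + 9 + 7 + 11 + 0 = 49

Answer: 49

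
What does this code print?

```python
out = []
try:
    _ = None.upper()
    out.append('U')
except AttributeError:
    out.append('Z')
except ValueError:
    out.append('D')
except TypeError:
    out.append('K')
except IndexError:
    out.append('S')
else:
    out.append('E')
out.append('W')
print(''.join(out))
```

Execution trace: 'Z' (except AttributeError) → 'W' (after the try/except). Output: ZW

Answer: ZW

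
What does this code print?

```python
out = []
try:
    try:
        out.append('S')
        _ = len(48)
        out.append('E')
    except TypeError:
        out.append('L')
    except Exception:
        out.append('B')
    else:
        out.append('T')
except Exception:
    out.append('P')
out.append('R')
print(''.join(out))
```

Execution trace: 'S' (inner try body) → 'L' (inner except TypeError) → 'R' (after the try/except). Output: SLR

Answer: SLR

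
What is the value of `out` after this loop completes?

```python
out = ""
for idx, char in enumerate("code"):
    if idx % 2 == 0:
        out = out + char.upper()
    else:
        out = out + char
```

Uppercase even positions in 'code'
`out` takes the values: "" → "C" → "Co" → "CoD" → "CoDe"

Answer: "CoDe"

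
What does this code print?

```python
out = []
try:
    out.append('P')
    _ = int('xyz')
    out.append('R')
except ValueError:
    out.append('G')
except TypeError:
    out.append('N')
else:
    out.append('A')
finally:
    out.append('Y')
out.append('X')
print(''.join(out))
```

Execution trace: 'P' (try body) → 'G' (except ValueError) → 'Y' (finally) → 'X' (after the try/except). Output: PGYX

Answer: PGYX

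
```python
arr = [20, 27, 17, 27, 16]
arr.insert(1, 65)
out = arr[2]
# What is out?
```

Trace:
`arr = [20, 27, 17, 27, 16]` → arr = [20, 27, 17, 27, 16]
`arr.insert(1, 65)` → arr = [20, 65, 27, 17, 27, 16]
`out = arr[2]` → out = 27
So out = 27

Answer: 27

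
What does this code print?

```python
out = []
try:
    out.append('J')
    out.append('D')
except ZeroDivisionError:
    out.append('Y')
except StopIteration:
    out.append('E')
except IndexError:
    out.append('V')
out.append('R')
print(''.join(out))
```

Execution trace: 'J' (try body) → 'D' (try body, no exception) → 'R' (after the try/except). Output: JDR

Answer: JDR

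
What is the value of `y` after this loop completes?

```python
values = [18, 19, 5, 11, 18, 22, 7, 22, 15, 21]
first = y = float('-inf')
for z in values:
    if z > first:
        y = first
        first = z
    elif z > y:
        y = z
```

Second largest (with repeats) in [18, 19, 5, 11, 18, 22, 7, 22, 15, 21]
`y` takes the values: -inf → 18 → 19 → 22

Answer: 22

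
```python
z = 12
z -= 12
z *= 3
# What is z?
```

Trace:
`z = 12` → z = 12
`z -= 12` → z = 0
`z *= 3` → z = 0
So z = 0

Answer: 0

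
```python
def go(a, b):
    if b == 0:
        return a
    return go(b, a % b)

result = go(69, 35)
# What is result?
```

go(69, 35) -> go(35, 34) -> go(34, 1) -> go(1, 0) -> 1

Answer: 1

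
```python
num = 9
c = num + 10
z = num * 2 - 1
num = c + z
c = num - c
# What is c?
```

Trace:
`num = 9` → num = 9
`c = num + 10` → c = 19
`z = num * 2 - 1` → z = 17
`num = c + z` → num = 36
`c = num - c` → c = 17
So c = 17

Answer: 17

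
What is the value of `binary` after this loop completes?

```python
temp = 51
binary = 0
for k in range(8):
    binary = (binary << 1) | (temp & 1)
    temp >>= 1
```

Reverse lowest 8 bits of 51
`binary` takes the values: 0 → 1 → 3 → 6 → 12 → 25 → 51 → 102 → 204

Answer: 204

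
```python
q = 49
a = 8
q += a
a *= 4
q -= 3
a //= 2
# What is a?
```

Trace:
`q = 49` → q = 49
`a = 8` → a = 8
`q += a` → q = 57
`a *= 4` → a = 32
`q -= 3` → q = 54
`a //= 2` → a = 16
So a = 16

Answer: 16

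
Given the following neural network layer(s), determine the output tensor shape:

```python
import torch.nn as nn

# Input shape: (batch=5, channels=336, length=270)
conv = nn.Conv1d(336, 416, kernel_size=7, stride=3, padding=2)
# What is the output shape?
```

Input: (5, 336, 270) -> Output: (5, 416, 90)

Answer: (5, 416, 90)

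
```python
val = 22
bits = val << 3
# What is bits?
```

Trace:
`val = 22` → val = 22
`bits = val << 3` → bits = 176
So bits = 176

Answer: 176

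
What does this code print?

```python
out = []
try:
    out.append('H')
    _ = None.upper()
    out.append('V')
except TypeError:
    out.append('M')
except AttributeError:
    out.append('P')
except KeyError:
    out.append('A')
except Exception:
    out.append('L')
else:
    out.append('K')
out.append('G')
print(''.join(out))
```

Execution trace: 'H' (try body) → 'P' (except AttributeError) → 'G' (after the try/except). Output: HPG

Answer: HPG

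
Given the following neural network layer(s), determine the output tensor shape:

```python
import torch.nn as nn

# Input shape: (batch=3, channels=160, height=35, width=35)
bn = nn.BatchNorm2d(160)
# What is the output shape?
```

Input: (3, 160, 35, 35) -> Output: (3, 160, 35, 35)

Answer: (3, 160, 35, 35)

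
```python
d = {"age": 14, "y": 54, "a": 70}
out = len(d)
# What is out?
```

Trace:
`d = {"age": 14, "y": 54, "a": 70}` → d = {'age': 14, 'y': 54, 'a': 70}
`out = len(d)` → out = 3
So out = 3

Answer: 3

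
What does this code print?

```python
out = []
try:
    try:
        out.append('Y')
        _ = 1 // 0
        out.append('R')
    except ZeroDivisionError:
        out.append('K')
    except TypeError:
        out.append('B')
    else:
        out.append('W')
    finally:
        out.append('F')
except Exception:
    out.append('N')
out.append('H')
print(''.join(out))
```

Execution trace: 'Y' (inner try body) → 'K' (inner except ZeroDivisionError) → 'F' (inner finally) → 'H' (after the try/except). Output: YKFH

Answer: YKFH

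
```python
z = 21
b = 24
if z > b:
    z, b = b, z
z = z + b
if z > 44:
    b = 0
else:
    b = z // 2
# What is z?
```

Trace:
`z = 21` → z = 21
`b = 24` → b = 24
`if z > b: ...` → z > b is False → no variable changes
`z = z + b` → z = 45
`if z > 44: ...` → z > 44 is True → b = 0
So z = 45

Answer: 45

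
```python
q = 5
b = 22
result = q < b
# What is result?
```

Trace:
`q = 5` → q = 5
`b = 22` → b = 22
`result = q < b` → result = True
So result = True

Answer: True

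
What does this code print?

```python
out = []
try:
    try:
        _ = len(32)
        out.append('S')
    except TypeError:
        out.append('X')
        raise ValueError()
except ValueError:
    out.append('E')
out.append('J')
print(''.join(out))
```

Execution trace: 'X' (inner except TypeError) → 'E' (outer except ValueError) → 'J' (after the try/except). Output: XEJ

Answer: XEJ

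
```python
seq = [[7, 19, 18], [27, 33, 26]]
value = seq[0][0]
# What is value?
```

Trace:
`seq = [[7, 19, 18], [27, 33, 26]]` → seq = [[7, 19, 18], [27, 33, 26]]
`value = seq[0][0]` → value = 7
So value = 7

Answer: 7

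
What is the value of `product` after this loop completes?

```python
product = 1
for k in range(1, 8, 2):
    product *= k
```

Product of 1, 3, 5, ... up to 7
`product` takes the values: 1 → 3 → 15 → 105

Answer: 105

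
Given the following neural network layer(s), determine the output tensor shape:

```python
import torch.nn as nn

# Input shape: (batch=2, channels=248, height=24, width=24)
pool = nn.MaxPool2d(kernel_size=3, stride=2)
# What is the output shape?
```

Input: (2, 248, 24, 24) -> Output: (2, 248, 11, 11)

Answer: (2, 248, 11, 11)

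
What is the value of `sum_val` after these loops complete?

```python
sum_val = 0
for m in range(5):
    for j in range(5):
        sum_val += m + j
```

Sum of all m+j for m,j in 5x5
`sum_val` takes the values: 0 → 1 → 3 → 6 → 10 → 11 → 13 → 16 → 20 → 25 → 27 → 30 → 34 → 39 → 45 → 48 → 52 → 57 → 63 → 70 → 74 → 79 → 85 → 92 → 100

Answer: 100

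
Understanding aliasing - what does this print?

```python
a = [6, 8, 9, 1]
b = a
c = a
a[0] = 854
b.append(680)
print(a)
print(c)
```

Key concept: multiple aliases.
Step by step:
`a = [6, 8, 9, 1]` → a = [6, 8, 9, 1]
`b = a` → b = [6, 8, 9, 1] (same object as a)
`c = a` → c = [6, 8, 9, 1] (same object as a, b)
`a[0] = 854` → a = [854, 8, 9, 1] (same object as b, c); b = [854, 8, 9, 1] (same object as a, c); c = [854, 8, 9, 1] (same object as a, b)
`b.append(680)` → a = [854, 8, 9, 1, 680] (same object as b, c); b = [854, 8, 9, 1, 680] (same object as a, c); c = [854, 8, 9, 1, 680] (same object as a, b)
`print(a)` → prints [854, 8, 9, 1, 680]
`print(c)` → prints [854, 8, 9, 1, 680]

Answer:
[854, 8, 9, 1, 680]
[854, 8, 9, 1, 680]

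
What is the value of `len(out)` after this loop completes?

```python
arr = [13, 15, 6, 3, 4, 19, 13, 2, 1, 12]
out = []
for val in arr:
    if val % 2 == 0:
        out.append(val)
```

Count even numbers in [13, 15, 6, 3, 4, 19, 13, 2, 1, 12]
`out` takes the values: [] → [6] → [6, 4] → [6, 4, 2] → [6, 4, 2, 12]
So `len(out)` = 4

Answer: 4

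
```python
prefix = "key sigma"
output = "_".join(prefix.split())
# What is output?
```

Trace:
`prefix = "key sigma"` → prefix = 'key sigma'
`output = "_".join(prefix.split())` → output = 'key_sigma'
So output = 'key_sigma'

Answer: 'key_sigma'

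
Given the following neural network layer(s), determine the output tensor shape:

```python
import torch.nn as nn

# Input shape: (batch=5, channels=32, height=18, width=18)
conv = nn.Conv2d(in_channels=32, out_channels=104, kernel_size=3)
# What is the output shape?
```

Input: (5, 32, 18, 18) -> Output: (5, 104, 16, 16)

Answer: (5, 104, 16, 16)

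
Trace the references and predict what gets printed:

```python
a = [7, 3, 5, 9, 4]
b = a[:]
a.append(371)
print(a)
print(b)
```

Key concept: slice [:] creates copy.
Step by step:
`a = [7, 3, 5, 9, 4]` → a = [7, 3, 5, 9, 4]
`b = a[:]` → b = [7, 3, 5, 9, 4]
`a.append(371)` → a = [7, 3, 5, 9, 4, 371]
`print(a)` → prints [7, 3, 5, 9, 4, 371]
`print(b)` → prints [7, 3, 5, 9, 4]

Answer:
[7, 3, 5, 9, 4, 371]
[7, 3, 5, 9, 4]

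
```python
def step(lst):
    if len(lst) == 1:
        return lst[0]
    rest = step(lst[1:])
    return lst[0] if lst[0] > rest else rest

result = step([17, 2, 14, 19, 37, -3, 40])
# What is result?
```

Recursive max over [17, 2, 14, 19, 37, -3, 40] = 40

Answer: 40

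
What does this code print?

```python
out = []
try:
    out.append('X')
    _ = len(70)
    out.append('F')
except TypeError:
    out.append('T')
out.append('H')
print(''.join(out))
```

Execution trace: 'X' (try body) → 'T' (except TypeError) → 'H' (after the try/except). Output: XTH

Answer: XTH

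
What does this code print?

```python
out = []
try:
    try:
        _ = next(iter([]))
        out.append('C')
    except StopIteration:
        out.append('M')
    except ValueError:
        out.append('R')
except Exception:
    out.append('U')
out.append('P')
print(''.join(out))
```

Execution trace: 'M' (inner except StopIteration) → 'P' (after the try/except). Output: MP

Answer: MP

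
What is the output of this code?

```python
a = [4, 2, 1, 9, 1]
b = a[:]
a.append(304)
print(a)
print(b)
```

Key concept: slice [:] creates copy.
Step by step:
`a = [4, 2, 1, 9, 1]` → a = [4, 2, 1, 9, 1]
`b = a[:]` → b = [4, 2, 1, 9, 1]
`a.append(304)` → a = [4, 2, 1, 9, 1, 304]
`print(a)` → prints [4, 2, 1, 9, 1, 304]
`print(b)` → prints [4, 2, 1, 9, 1]

Answer:
[4, 2, 1, 9, 1, 304]
[4, 2, 1, 9, 1]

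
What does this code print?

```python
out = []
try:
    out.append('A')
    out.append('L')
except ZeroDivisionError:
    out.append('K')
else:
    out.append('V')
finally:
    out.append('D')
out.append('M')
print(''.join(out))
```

Execution trace: 'A' (try body) → 'L' (try body, no exception) → 'V' (else) → 'D' (finally) → 'M' (after the try/except). Output: ALVDM

Answer: ALVDM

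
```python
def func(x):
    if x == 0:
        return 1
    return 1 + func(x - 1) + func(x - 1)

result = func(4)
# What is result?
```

func(x) = 1 + 2·func(x-1), func(0)=1. Closed form: (1+1)·2^4 - 1 = 31.

Answer: 31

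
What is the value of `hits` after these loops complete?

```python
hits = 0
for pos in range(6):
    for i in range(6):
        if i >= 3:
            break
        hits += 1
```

Inner breaks at 3, outer runs 6 times
`hits` takes the values: 0 → 1 → 2 → 3 → 4 → 5 → 6 → 7 → 8 → 9 → 10 → 11 → 12 → 13 → 14 → 15 → 16 → 17 → 18

Answer: 18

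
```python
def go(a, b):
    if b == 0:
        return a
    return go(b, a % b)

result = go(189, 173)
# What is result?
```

go(189, 173) -> go(173, 16) -> go(16, 13) -> go(13, 3) -> go(3, 1) -> go(1, 0) -> 1

Answer: 1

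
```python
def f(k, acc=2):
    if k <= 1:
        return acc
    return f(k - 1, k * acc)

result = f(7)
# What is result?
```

Accumulator trace (n, acc): (7, 2) -> (6, 14) -> (5, 84) -> (4, 420) -> (3, 1680) -> (2, 5040) -> (1, 10080) -> return 10080

Answer: 10080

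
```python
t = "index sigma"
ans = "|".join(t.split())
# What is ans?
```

Trace:
`t = "index sigma"` → t = 'index sigma'
`ans = "|".join(t.split())` → ans = 'index|sigma'
So ans = 'index|sigma'

Answer: 'index|sigma'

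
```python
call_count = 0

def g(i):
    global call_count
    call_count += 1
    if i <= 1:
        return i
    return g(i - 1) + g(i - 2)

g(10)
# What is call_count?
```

Calls(i) = 1 + Calls(i-1) + Calls(i-2); Calls(0)=Calls(1)=1. For i=10 this gives 177.

Answer: 177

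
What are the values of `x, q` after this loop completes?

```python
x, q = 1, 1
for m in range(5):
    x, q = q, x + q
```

Fibonacci: after 5 iterations
`x, q` takes the values: (1, 1) → (1, 2) → (2, 3) → (3, 5) → (5, 8) → (8, 13)

Answer: 8, 13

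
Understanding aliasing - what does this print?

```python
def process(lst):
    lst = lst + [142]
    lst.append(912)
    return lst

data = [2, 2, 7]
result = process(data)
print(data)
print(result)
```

Key concept: rebinding parameter vs mutation.
Step by step:
`data = [2, 2, 7]` → data = [2, 2, 7]
`result = process(data)` → result = [2, 2, 7, 142, 912]
`print(data)` → prints [2, 2, 7]
`print(result)` → prints [2, 2, 7, 142, 912]

Answer:
[2, 2, 7]
[2, 2, 7, 142, 912]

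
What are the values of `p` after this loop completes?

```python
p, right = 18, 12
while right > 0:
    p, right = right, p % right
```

GCD of 18 and 12
`p` takes the values: 18 → 12 → 6

Answer: 6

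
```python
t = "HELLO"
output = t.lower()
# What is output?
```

Trace:
`t = "HELLO"` → t = 'HELLO'
`output = t.lower()` → output = 'hello'
So output = 'hello'

Answer: 'hello'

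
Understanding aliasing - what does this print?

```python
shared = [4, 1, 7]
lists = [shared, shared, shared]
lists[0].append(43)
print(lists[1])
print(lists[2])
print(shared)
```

Key concept: list of same reference.
Step by step:
`shared = [4, 1, 7]` → shared = [4, 1, 7]
`lists = [shared, shared, shared]` → lists = [[4, 1, 7], [4, 1, 7], [4, 1, 7]]
`lists[0].append(43)` → shared = [4, 1, 7, 43]; lists = [[4, 1, 7, 43], [4, 1, 7, 43], [4, 1, 7, 43]]
`print(lists[1])` → prints [4, 1, 7, 43]
`print(lists[2])` → prints [4, 1, 7, 43]
`print(shared)` → prints [4, 1, 7, 43]

Answer:
[4, 1, 7, 43]
[4, 1, 7, 43]
[4, 1, 7, 43]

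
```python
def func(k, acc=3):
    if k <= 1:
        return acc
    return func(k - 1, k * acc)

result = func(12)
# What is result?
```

Accumulator trace (n, acc): (12, 3) -> (11, 36) -> (10, 396) -> (9, 3960) -> (8, 35640) -> (7, 285120) -> (6, 1995840) -> (5, 11975040) -> (4, 59875200) -> (3, 239500800) -> (2, 718502400) -> (1, 1437004800) -> return 1437004800

Answer: 1437004800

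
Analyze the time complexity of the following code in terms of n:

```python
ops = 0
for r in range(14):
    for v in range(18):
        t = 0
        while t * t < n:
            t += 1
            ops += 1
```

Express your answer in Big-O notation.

Each loop level contributes: 1 × 1 × √n. Multiplying the contributions gives O(√n).

Answer: O(√n)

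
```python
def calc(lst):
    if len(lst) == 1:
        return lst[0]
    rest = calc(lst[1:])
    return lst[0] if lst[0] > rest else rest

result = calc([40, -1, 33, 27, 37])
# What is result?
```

Recursive max over [40, -1, 33, 27, 37] = 40

Answer: 40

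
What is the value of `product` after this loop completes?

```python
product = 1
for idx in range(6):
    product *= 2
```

2^6 = 64
`product` takes the values: 1 → 2 → 4 → 8 → 16 → 32 → 64

Answer: 64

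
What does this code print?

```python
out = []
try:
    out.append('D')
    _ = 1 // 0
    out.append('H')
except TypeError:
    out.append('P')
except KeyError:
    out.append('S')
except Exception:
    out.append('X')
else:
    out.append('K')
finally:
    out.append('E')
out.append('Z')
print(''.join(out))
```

Execution trace: 'D' (try body) → 'X' (except Exception) → 'E' (finally) → 'Z' (after the try/except). Output: DXEZ

Answer: DXEZ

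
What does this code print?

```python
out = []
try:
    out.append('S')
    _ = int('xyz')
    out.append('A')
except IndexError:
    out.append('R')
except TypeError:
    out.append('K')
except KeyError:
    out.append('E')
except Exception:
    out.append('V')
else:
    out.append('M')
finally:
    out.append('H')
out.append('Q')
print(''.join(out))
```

Execution trace: 'S' (try body) → 'V' (except Exception) → 'H' (finally) → 'Q' (after the try/except). Output: SVHQ

Answer: SVHQ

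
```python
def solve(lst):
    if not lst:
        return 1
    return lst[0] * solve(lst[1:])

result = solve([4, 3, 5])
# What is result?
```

Product over [4, 3, 5] = 4 * 3 * 5 = 60

Answer: 60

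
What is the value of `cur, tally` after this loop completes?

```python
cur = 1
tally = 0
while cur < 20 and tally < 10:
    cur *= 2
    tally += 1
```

Double until >= 20 or 10 iterations
`cur, tally` takes the values: (1, 0) → (2, 0) → (2, 1) → (4, 1) → (4, 2) → (8, 2) → (8, 3) → (16, 3) → (16, 4) → (32, 4) → (32, 5)

Answer: 32, 5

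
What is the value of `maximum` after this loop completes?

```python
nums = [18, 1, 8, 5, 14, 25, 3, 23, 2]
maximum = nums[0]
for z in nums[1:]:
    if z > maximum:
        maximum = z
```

Maximum of [18, 1, 8, 5, 14, 25, 3, 23, 2]
`maximum` takes the values: 18 → 25

Answer: 25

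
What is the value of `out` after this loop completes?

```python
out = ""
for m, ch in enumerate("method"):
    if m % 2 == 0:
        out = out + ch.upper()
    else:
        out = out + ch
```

Uppercase even positions in 'method'
`out` takes the values: "" → "M" → "Me" → "MeT" → "MeTh" → "MeThO" → "MeThOd"

Answer: "MeThOd"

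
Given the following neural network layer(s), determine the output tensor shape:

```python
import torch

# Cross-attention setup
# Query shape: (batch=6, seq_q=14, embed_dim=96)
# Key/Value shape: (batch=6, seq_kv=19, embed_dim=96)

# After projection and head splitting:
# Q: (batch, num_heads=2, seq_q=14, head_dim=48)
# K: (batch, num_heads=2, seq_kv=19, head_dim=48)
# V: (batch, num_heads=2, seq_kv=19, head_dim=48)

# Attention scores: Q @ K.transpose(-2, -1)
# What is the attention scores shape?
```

Input: (6, 14, 96) -> Output: (6, 2, 14, 19)

Answer: (6, 2, 14, 19)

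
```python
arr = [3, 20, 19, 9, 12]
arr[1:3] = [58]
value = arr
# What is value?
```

Trace:
`arr = [3, 20, 19, 9, 12]` → arr = [3, 20, 19, 9, 12]
`arr[1:3] = [58]` → arr = [3, 58, 9, 12]
`value = arr` → value = [3, 58, 9, 12]
So value = [3, 58, 9, 12]

Answer: [3, 58, 9, 12]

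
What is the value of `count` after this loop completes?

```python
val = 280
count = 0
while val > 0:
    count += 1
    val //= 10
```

Count digits by repeated division by 10
`count` takes the values: 0 → 1 → 2 → 3

Answer: 3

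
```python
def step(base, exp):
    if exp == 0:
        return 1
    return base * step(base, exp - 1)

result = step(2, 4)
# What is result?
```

step(2, 4) = 2 * 2 * 2 * 2 = 16

Answer: 16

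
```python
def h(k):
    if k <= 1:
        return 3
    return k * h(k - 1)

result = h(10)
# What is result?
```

h(10) = 10 * 9 * 8 * 7 * 6 * 5 * 4 * 3 * 2 * 3 = 10886400

Answer: 10886400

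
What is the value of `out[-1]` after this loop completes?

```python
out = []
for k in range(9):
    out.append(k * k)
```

Last element of squares 0 to 8
`out` takes the values: [] → [0] → [0, 1] → [0, 1, 4] → [0, 1, 4, 9] → [0, 1, 4, 9, 16] → [0, 1, 4, 9, 16, 25] → [0, 1, 4, 9, 16, 25, 36] → [0, 1, 4, 9, 16, 25, 36, 49] → [0, 1, 4, 9, 16, 25, 36, 49, 64]
So `out[-1]` = 64

Answer: 64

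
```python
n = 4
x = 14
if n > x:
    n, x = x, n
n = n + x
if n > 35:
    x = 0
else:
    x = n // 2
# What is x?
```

Trace:
`n = 4` → n = 4
`x = 14` → x = 14
`if n > x: ...` → n > x is False → no variable changes
`n = n + x` → n = 18
`if n > 35: ...` → n > 35 is False, take else branch → x = 9
So x = 9

Answer: 9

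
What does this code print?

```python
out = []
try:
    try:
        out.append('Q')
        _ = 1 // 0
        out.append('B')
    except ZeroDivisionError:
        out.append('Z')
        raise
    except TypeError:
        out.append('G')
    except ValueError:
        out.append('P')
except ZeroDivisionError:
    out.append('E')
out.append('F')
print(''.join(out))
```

Execution trace: 'Q' (inner try body) → 'Z' (inner except ZeroDivisionError) → 'E' (outer except ZeroDivisionError) → 'F' (after the try/except). Output: QZEF

Answer: QZEF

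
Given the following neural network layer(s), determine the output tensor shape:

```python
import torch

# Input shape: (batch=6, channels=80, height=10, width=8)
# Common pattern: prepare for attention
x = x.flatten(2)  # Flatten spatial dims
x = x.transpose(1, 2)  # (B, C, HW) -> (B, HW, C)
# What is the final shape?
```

Input: (6, 80, 10, 8) -> after flatten(2): (6, 80, 80) -> Output: (6, 80, 80)

Answer: (6, 80, 80)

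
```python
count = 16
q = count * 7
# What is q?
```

Trace:
`count = 16` → count = 16
`q = count * 7` → q = 112
So q = 112

Answer: 112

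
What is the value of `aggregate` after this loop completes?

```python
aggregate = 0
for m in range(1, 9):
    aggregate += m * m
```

Sum of squares 1² to 8² = 204
`aggregate` takes the values: 0 → 1 → 5 → 14 → 30 → 55 → 91 → 140 → 204

Answer: 204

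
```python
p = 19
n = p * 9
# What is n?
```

Trace:
`p = 19` → p = 19
`n = p * 9` → n = 171
So n = 171

Answer: 171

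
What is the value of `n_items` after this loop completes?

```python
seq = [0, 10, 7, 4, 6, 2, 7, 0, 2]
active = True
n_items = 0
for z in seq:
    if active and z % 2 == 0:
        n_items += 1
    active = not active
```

Count even values at even positions
`n_items` takes the values: 0 → 1 → 2 → 3

Answer: 3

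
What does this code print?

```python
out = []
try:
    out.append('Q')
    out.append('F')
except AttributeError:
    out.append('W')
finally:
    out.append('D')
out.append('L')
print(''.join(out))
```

Execution trace: 'Q' (try body) → 'F' (try body, no exception) → 'D' (finally) → 'L' (after the try/except). Output: QFDL

Answer: QFDL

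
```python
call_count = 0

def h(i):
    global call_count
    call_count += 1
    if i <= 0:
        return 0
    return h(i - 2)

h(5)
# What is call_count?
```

Linear recursion stepping by 2: 4 calls from i=5 down to ≤0.

Answer: 4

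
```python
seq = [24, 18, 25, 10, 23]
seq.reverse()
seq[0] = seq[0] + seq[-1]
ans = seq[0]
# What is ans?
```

Trace:
`seq = [24, 18, 25, 10, 23]` → seq = [24, 18, 25, 10, 23]
`seq.reverse()` → seq = [23, 10, 25, 18, 24]
`seq[0] = seq[0] + seq[-1]` → seq = [47, 10, 25, 18, 24]
`ans = seq[0]` → ans = 47
So ans = 47

Answer: 47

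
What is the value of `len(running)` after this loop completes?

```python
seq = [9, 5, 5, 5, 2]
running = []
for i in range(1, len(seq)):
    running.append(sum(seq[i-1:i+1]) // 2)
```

Number of 2-element averages
`running` takes the values: [] → [7] → [7, 5] → [7, 5, 5] → [7, 5, 5, 3]
So `len(running)` = 4

Answer: 4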